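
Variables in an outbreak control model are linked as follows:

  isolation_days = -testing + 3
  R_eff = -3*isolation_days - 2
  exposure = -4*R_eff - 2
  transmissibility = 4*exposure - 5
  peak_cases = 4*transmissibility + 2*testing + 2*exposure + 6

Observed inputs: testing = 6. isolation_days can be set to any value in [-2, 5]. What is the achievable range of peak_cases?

Intervening on isolation_days fixes its value directly, overriding its dependence on testing.
Substituting into the exposure equation gives exposure = 12*isolation_days + 6.
Substituting into the transmissibility equation gives transmissibility = 48*isolation_days + 19.
peak_cases becomes 216*isolation_days + 106.
Linear in isolation_days, so extremes are at the endpoints: isolation_days = -2 gives peak_cases = -326; isolation_days = 5 gives peak_cases = 1186.

-326 to 1186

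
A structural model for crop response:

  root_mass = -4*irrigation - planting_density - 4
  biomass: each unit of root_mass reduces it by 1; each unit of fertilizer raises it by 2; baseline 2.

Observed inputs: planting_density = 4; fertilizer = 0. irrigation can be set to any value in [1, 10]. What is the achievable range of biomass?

Substituting into the root_mass equation gives root_mass = -4*irrigation - 8.
biomass becomes 4*irrigation + 10.
Linear in irrigation, so extremes are at the endpoints: irrigation = 1 gives biomass = 14; irrigation = 10 gives biomass = 50.

14 to 50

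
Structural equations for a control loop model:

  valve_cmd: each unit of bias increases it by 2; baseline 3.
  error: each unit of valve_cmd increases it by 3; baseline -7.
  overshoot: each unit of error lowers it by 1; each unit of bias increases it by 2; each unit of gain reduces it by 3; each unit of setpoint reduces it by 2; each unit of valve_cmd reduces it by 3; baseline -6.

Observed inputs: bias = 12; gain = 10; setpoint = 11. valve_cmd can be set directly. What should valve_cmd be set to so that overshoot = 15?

Intervening on valve_cmd fixes its value directly, overriding its dependence on bias.
Substituting into the overshoot equation gives overshoot = -6*valve_cmd - 27.
Solve -6*valve_cmd - 27 = 15: valve_cmd = (15 + 27) / -6 = -7.

valve_cmd = -7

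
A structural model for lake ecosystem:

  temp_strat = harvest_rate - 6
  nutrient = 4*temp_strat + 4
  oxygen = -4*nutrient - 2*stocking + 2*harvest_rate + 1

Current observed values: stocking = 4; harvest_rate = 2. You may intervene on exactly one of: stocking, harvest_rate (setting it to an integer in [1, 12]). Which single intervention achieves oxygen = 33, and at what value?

set stocking = 10

Intervening on stocking: with other inputs at their observed values, oxygen = -2*stocking + 53. Solving for 33 gives stocking = 10, within [1, 12].
Intervening on harvest_rate: oxygen = -14*harvest_rate + 73. Reaching 33 requires harvest_rate = 20/7, not an integer.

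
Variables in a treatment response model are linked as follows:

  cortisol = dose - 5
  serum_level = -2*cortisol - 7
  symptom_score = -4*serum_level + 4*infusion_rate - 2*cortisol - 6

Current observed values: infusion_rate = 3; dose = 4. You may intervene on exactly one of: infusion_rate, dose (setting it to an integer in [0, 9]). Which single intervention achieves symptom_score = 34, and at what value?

set dose = 5

Intervening on infusion_rate: symptom_score = 4*infusion_rate + 16. Reaching 34 requires infusion_rate = 9/2, not an integer.
Intervening on dose: with other inputs at their observed values, symptom_score = 6*dose + 4. Solving for 34 gives dose = 5, within [0, 9].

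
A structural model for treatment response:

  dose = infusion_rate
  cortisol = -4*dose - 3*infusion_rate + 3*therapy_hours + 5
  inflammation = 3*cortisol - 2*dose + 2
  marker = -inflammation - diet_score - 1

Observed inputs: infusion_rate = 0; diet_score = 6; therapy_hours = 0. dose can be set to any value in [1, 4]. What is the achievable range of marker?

Intervening on dose fixes its value directly, overriding its dependence on infusion_rate.
Substituting into the cortisol equation gives cortisol = -4*dose + 5.
This gives inflammation = -14*dose + 17.
This gives marker = 14*dose - 24.
Linear in dose, so extremes are at the endpoints: dose = 1 gives marker = -10; dose = 4 gives marker = 32.

-10 to 32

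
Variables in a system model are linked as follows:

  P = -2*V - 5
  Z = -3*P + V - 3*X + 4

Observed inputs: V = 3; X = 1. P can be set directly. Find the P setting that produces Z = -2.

Intervening on P fixes its value directly, overriding its dependence on V.
Substituting into the Z equation gives Z = -3*P + 4.
Solve -3*P + 4 = -2: P = (-2 - 4) / -3 = 2.

P = 2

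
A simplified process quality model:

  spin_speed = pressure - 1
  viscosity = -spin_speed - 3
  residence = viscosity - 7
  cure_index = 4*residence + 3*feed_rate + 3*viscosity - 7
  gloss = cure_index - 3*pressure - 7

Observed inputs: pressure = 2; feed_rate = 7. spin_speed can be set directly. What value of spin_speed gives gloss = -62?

spin_speed = 2

Intervening on spin_speed fixes its value directly, overriding its dependence on pressure.
Substituting into the residence equation gives residence = -spin_speed - 10.
So cure_index = -7*spin_speed - 35.
Substituting into the gloss equation gives gloss = -7*spin_speed - 48.
Solve -7*spin_speed - 48 = -62: spin_speed = (-62 + 48) / -7 = 2.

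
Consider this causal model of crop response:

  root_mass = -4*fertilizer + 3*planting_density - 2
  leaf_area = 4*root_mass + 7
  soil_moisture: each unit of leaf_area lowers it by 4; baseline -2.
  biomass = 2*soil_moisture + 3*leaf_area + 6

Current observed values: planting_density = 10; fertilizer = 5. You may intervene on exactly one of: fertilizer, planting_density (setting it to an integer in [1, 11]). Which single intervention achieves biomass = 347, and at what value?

Intervening on fertilizer: biomass = 80*fertilizer - 593. Reaching 347 requires fertilizer = 47/4, not an integer.
Intervening on planting_density: with other inputs at their observed values, biomass = -60*planting_density + 407. Solving for 347 gives planting_density = 1, within [1, 11].

set planting_density = 1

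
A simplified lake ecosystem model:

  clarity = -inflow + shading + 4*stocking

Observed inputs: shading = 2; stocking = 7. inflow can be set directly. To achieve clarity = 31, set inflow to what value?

Substituting into the clarity equation gives clarity = -inflow + 30.
Solve -inflow + 30 = 31: inflow = (31 - 30) / -1 = -1.

inflow = -1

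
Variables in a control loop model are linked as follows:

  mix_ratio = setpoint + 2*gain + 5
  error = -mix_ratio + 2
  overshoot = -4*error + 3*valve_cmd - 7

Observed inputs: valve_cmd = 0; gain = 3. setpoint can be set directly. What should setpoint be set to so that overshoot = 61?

setpoint = 8

Substituting into the mix_ratio equation gives mix_ratio = setpoint + 11.
error becomes -setpoint - 9.
Substituting into the overshoot equation gives overshoot = 4*setpoint + 29.
Solve 4*setpoint + 29 = 61: setpoint = (61 - 29) / 4 = 8.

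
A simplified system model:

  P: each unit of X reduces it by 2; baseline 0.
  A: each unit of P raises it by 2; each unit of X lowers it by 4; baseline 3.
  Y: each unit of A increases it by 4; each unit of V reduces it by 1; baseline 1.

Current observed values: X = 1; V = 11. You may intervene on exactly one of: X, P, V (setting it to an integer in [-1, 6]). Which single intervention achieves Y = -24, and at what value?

Intervening on X: Y = -32*X + 2. Reaching -24 requires X = 13/16, not an integer.
Intervening on P: Y = 8*P - 14. Reaching -24 requires P = -5/4, not an integer.
Intervening on V: with other inputs at their observed values, Y = -V - 19. Solving for -24 gives V = 5, within [-1, 6].

set V = 5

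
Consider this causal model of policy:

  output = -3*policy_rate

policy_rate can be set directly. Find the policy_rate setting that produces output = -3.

policy_rate = 1

Solve -3*policy_rate = -3: policy_rate = -3 / -3 = 1.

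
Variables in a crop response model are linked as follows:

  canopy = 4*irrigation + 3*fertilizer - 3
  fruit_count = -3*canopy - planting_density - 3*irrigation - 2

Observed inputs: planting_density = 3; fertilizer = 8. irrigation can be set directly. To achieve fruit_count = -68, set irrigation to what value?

Substituting into the canopy equation gives canopy = 4*irrigation + 21.
Substituting into the fruit_count equation gives fruit_count = -15*irrigation - 68.
Solve -15*irrigation - 68 = -68: irrigation = (-68 + 68) / -15 = 0.

irrigation = 0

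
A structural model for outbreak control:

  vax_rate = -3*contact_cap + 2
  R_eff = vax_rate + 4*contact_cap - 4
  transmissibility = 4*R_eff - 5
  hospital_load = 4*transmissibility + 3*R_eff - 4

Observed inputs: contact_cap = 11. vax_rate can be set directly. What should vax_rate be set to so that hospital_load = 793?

vax_rate = 3

Intervening on vax_rate fixes its value directly, overriding its dependence on contact_cap.
Substituting into the R_eff equation gives R_eff = vax_rate + 40.
Substituting into the transmissibility equation gives transmissibility = 4*vax_rate + 155.
Substituting into the hospital_load equation gives hospital_load = 19*vax_rate + 736.
Solve 19*vax_rate + 736 = 793: vax_rate = (793 - 736) / 19 = 3.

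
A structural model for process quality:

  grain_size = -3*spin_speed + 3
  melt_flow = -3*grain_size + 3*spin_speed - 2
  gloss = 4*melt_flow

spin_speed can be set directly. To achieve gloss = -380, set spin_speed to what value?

spin_speed = -7

Substituting into the melt_flow equation gives melt_flow = 12*spin_speed - 11.
This gives gloss = 48*spin_speed - 44.
Solve 48*spin_speed - 44 = -380: spin_speed = (-380 + 44) / 48 = -7.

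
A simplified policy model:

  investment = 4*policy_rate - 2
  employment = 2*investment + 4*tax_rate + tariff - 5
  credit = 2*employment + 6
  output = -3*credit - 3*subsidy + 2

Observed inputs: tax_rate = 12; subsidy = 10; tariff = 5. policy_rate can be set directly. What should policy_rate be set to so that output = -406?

policy_rate = 2

Substituting into the employment equation gives employment = 8*policy_rate + 44.
Substituting into the credit equation gives credit = 16*policy_rate + 94.
Substituting into the output equation gives output = -48*policy_rate - 310.
Solve -48*policy_rate - 310 = -406: policy_rate = (-406 + 310) / -48 = 2.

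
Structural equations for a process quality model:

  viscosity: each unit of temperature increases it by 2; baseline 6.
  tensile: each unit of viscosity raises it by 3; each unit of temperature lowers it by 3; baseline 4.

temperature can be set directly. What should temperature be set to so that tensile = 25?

Substituting into the tensile equation gives tensile = 3*temperature + 22.
Solve 3*temperature + 22 = 25: temperature = (25 - 22) / 3 = 1.

temperature = 1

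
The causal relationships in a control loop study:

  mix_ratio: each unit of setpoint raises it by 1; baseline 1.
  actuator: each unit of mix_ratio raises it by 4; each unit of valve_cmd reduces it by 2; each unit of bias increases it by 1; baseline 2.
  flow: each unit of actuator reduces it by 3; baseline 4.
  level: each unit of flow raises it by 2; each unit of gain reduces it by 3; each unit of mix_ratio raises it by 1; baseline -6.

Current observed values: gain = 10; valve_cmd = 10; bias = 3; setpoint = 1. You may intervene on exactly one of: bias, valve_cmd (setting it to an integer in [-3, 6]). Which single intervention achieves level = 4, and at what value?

Intervening on bias: with other inputs at their observed values, level = -6*bias + 34. Solving for 4 gives bias = 5, within [-3, 6].
Intervening on valve_cmd: level = 12*valve_cmd - 104. Reaching 4 requires valve_cmd = 9, outside [-3, 6].

set bias = 5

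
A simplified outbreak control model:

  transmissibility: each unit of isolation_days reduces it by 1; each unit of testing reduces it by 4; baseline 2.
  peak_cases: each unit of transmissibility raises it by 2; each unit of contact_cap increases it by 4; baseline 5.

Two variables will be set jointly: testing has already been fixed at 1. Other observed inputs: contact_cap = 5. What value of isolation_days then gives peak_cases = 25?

With testing held at 1:
Substituting into the transmissibility equation gives transmissibility = -isolation_days - 2.
So peak_cases = -2*isolation_days + 21.
Solve -2*isolation_days + 21 = 25: isolation_days = (25 - 21) / -2 = -2.

isolation_days = -2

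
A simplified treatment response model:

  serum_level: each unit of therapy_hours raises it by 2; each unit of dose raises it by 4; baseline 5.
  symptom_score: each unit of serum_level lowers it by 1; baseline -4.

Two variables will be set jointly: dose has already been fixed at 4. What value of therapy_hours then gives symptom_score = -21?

therapy_hours = -2

With dose held at 4:
Substituting into the serum_level equation gives serum_level = 2*therapy_hours + 21.
Substituting into the symptom_score equation gives symptom_score = -2*therapy_hours - 25.
Solve -2*therapy_hours - 25 = -21: therapy_hours = (-21 + 25) / -2 = -2.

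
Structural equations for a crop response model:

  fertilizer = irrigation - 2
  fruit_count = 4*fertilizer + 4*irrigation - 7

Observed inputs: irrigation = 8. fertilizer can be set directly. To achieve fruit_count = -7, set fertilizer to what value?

fertilizer = -8

Intervening on fertilizer fixes its value directly, overriding its dependence on irrigation.
Substituting into the fruit_count equation gives fruit_count = 4*fertilizer + 25.
Solve 4*fertilizer + 25 = -7: fertilizer = (-7 - 25) / 4 = -8.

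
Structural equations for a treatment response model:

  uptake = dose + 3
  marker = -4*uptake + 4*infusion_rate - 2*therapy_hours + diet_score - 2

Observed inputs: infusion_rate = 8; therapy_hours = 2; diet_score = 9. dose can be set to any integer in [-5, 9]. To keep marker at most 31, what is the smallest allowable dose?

dose = -2

Substituting into the marker equation gives marker = -4*dose + 23.
Require -4*dose + 23 ≤ 31, so dose ≥ -2.
The smallest integer in [-5, 9] satisfying this is -2.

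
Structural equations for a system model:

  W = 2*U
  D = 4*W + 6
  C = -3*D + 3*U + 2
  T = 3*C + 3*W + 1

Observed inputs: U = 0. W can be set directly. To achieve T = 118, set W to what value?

W = -5

Intervening on W fixes its value directly, overriding its dependence on U.
Substituting into the C equation gives C = -12*W - 16.
Substituting into the T equation gives T = -33*W - 47.
Solve -33*W - 47 = 118: W = (118 + 47) / -33 = -5.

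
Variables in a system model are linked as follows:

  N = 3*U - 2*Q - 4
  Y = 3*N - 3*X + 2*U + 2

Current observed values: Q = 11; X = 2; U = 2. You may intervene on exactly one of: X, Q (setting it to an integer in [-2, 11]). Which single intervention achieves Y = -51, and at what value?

Intervening on X: with other inputs at their observed values, Y = -3*X - 54. Solving for -51 gives X = -1, within [-2, 11].
Intervening on Q: Y = -6*Q + 6. Reaching -51 requires Q = 19/2, not an integer.

set X = -1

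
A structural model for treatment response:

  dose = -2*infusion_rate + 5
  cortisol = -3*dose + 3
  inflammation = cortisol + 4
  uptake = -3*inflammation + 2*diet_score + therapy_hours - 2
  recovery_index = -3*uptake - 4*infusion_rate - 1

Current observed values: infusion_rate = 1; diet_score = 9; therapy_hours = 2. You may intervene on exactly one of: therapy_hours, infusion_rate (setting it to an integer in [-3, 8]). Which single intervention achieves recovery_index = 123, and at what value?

set infusion_rate = 5

Intervening on therapy_hours: recovery_index = -3*therapy_hours - 71. Reaching 123 requires therapy_hours = -194/3, not an integer.
Intervening on infusion_rate: with other inputs at their observed values, recovery_index = 50*infusion_rate - 127. Solving for 123 gives infusion_rate = 5, within [-3, 8].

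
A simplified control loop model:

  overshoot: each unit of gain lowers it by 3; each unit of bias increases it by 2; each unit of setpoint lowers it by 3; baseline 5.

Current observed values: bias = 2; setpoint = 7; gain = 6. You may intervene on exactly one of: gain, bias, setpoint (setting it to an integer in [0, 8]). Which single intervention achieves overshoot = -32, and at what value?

Intervening on gain: overshoot = -3*gain - 12. Reaching -32 requires gain = 20/3, not an integer.
Intervening on bias: with other inputs at their observed values, overshoot = 2*bias - 34. Solving for -32 gives bias = 1, within [0, 8].
Intervening on setpoint: overshoot = -3*setpoint - 9. Reaching -32 requires setpoint = 23/3, not an integer.

set bias = 1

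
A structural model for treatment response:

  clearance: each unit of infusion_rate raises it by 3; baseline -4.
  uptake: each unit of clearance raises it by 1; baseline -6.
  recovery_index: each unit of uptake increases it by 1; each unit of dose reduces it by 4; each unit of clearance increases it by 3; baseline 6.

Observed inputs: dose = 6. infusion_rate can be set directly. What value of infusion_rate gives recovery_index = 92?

Substituting into the uptake equation gives uptake = 3*infusion_rate - 10.
So recovery_index = 12*infusion_rate - 40.
Solve 12*infusion_rate - 40 = 92: infusion_rate = (92 + 40) / 12 = 11.

infusion_rate = 11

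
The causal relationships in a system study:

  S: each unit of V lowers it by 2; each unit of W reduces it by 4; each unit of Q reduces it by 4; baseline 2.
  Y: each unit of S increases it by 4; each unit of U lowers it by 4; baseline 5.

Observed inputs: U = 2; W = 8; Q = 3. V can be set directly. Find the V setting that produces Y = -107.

V = -8

Substituting into the S equation gives S = -2*V - 42.
This gives Y = -8*V - 171.
Solve -8*V - 171 = -107: V = (-107 + 171) / -8 = -8.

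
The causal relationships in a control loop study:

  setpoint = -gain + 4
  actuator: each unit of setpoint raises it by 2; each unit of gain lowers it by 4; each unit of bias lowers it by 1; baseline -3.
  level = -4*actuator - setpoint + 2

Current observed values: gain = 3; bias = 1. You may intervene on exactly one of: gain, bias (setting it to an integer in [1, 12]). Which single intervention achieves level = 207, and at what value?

Intervening on gain: with other inputs at their observed values, level = 25*gain - 18. Solving for 207 gives gain = 9, within [1, 12].
Intervening on bias: level = 4*bias + 53. Reaching 207 requires bias = 77/2, not an integer.

set gain = 9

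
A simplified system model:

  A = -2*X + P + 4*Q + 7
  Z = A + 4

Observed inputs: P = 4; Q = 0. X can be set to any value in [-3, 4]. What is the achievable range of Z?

Substituting into the A equation gives A = -2*X + 11.
This gives Z = -2*X + 15.
Linear in X, so extremes are at the endpoints: X = -3 gives Z = 21; X = 4 gives Z = 7.

7 to 21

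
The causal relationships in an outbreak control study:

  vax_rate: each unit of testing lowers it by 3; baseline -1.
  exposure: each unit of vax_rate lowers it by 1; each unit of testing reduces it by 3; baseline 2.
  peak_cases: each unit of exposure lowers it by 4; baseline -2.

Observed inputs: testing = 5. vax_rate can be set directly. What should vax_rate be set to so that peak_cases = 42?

vax_rate = -2

Intervening on vax_rate fixes its value directly, overriding its dependence on testing.
Substituting into the exposure equation gives exposure = -vax_rate - 13.
Substituting into the peak_cases equation gives peak_cases = 4*vax_rate + 50.
Solve 4*vax_rate + 50 = 42: vax_rate = (42 - 50) / 4 = -2.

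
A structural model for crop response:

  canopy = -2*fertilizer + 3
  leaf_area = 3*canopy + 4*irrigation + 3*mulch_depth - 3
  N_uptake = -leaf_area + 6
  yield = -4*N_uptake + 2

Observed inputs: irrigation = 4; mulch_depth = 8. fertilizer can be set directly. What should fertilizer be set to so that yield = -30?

fertilizer = 8

Substituting into the leaf_area equation gives leaf_area = -6*fertilizer + 46.
N_uptake becomes 6*fertilizer - 40.
Substituting into the yield equation gives yield = -24*fertilizer + 162.
Solve -24*fertilizer + 162 = -30: fertilizer = (-30 - 162) / -24 = 8.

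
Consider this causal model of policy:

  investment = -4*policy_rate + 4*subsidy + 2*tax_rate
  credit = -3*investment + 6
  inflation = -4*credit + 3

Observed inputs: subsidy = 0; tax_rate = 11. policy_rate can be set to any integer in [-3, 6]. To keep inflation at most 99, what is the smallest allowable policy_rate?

Substituting into the investment equation gives investment = -4*policy_rate + 22.
So credit = 12*policy_rate - 60.
inflation becomes -48*policy_rate + 243.
Require -48*policy_rate + 243 ≤ 99, so policy_rate ≥ 3.
The smallest integer in [-3, 6] satisfying this is 3.

policy_rate = 3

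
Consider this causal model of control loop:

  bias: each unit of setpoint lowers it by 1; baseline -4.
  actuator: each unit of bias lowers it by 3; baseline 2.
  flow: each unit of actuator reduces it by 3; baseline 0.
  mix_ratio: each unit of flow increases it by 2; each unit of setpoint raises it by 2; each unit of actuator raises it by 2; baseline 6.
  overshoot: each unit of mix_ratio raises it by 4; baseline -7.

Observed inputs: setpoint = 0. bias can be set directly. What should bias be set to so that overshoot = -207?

bias = -4

Intervening on bias fixes its value directly, overriding its dependence on setpoint.
Substituting into the flow equation gives flow = 9*bias - 6.
Substituting into the mix_ratio equation gives mix_ratio = 12*bias - 2.
So overshoot = 48*bias - 15.
Solve 48*bias - 15 = -207: bias = (-207 + 15) / 48 = -4.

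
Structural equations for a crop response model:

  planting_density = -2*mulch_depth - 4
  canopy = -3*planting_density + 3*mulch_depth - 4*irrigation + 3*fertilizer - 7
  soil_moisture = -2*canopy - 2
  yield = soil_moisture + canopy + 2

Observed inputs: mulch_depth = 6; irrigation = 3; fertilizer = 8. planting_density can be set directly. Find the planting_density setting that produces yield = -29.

Intervening on planting_density fixes its value directly, overriding its dependence on mulch_depth.
Substituting into the canopy equation gives canopy = -3*planting_density + 23.
This gives soil_moisture = 6*planting_density - 48.
Substituting into the yield equation gives yield = 3*planting_density - 23.
Solve 3*planting_density - 23 = -29: planting_density = (-29 + 23) / 3 = -2.

planting_density = -2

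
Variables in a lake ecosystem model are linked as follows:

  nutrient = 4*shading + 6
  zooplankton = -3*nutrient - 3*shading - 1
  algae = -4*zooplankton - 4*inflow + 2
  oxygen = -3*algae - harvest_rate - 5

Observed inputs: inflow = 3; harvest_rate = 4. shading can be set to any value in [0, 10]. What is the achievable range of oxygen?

-2007 to -207

Substituting into the zooplankton equation gives zooplankton = -15*shading - 19.
Substituting into the algae equation gives algae = 60*shading + 66.
So oxygen = -180*shading - 207.
Linear in shading, so extremes are at the endpoints: shading = 0 gives oxygen = -207; shading = 10 gives oxygen = -2007.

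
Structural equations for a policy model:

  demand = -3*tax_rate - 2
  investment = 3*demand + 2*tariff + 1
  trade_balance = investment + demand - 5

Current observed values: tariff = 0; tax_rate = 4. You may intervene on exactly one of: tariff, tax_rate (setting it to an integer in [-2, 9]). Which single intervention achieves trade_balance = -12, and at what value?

set tax_rate = 0

Intervening on tariff: trade_balance = 2*tariff - 60. Reaching -12 requires tariff = 24, outside [-2, 9].
Intervening on tax_rate: with other inputs at their observed values, trade_balance = -12*tax_rate - 12. Solving for -12 gives tax_rate = 0, within [-2, 9].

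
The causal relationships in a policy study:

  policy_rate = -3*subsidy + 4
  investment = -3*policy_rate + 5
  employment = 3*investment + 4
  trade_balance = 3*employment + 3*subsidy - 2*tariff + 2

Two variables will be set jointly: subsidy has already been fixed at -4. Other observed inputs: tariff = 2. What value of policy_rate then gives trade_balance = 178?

With subsidy held at -4:
Intervening on policy_rate fixes its value directly, overriding its dependence on subsidy.
Substituting into the employment equation gives employment = -9*policy_rate + 19.
trade_balance becomes -27*policy_rate + 43.
Solve -27*policy_rate + 43 = 178: policy_rate = (178 - 43) / -27 = -5.

policy_rate = -5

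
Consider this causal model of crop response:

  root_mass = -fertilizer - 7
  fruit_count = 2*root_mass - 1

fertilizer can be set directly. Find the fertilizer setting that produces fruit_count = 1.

fertilizer = -8

Substituting into the fruit_count equation gives fruit_count = -2*fertilizer - 15.
Solve -2*fertilizer - 15 = 1: fertilizer = (1 + 15) / -2 = -8.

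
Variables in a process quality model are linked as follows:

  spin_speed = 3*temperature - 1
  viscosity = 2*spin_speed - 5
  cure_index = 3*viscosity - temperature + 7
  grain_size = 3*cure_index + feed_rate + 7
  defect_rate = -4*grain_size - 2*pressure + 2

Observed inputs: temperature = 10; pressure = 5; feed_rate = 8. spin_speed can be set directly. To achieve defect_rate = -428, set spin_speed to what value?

Intervening on spin_speed fixes its value directly, overriding its dependence on temperature.
Substituting into the cure_index equation gives cure_index = 6*spin_speed - 18.
Substituting into the grain_size equation gives grain_size = 18*spin_speed - 39.
So defect_rate = -72*spin_speed + 148.
Solve -72*spin_speed + 148 = -428: spin_speed = (-428 - 148) / -72 = 8.

spin_speed = 8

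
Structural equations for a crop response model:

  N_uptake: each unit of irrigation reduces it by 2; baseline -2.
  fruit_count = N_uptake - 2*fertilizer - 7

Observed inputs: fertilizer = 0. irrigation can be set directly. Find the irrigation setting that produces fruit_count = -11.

irrigation = 1

Substituting into the fruit_count equation gives fruit_count = -2*irrigation - 9.
Solve -2*irrigation - 9 = -11: irrigation = (-11 + 9) / -2 = 1.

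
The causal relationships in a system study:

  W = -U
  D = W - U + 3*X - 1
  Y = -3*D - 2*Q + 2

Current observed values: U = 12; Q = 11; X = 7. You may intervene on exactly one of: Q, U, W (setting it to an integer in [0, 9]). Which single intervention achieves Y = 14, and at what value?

Intervening on Q: with other inputs at their observed values, Y = -2*Q + 14. Solving for 14 gives Q = 0, within [0, 9].
Intervening on U: Y = 6*U - 80. Reaching 14 requires U = 47/3, not an integer.
Intervening on W: Y = -3*W - 44. Reaching 14 requires W = -58/3, not an integer.

set Q = 0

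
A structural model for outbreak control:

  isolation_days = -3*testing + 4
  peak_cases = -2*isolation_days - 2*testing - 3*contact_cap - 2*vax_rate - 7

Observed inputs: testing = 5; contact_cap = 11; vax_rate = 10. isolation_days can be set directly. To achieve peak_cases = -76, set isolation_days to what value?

isolation_days = 3

Intervening on isolation_days fixes its value directly, overriding its dependence on testing.
Substituting into the peak_cases equation gives peak_cases = -2*isolation_days - 70.
Solve -2*isolation_days - 70 = -76: isolation_days = (-76 + 70) / -2 = 3.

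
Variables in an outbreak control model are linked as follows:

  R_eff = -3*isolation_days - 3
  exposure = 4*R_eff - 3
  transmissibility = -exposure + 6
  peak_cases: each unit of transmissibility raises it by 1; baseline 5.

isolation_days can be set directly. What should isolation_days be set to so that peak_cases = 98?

isolation_days = 6

Substituting into the exposure equation gives exposure = -12*isolation_days - 15.
This gives transmissibility = 12*isolation_days + 21.
Substituting into the peak_cases equation gives peak_cases = 12*isolation_days + 26.
Solve 12*isolation_days + 26 = 98: isolation_days = (98 - 26) / 12 = 6.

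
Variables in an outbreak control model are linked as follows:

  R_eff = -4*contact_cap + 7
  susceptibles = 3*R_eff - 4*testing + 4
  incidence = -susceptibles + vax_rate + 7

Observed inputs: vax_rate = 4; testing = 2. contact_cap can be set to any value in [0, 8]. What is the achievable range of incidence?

Substituting into the susceptibles equation gives susceptibles = -12*contact_cap + 17.
Substituting into the incidence equation gives incidence = 12*contact_cap - 6.
Linear in contact_cap, so extremes are at the endpoints: contact_cap = 0 gives incidence = -6; contact_cap = 8 gives incidence = 90.

-6 to 90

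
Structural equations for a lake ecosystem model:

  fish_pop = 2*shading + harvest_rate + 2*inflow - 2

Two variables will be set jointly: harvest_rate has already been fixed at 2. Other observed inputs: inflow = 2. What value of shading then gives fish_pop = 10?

shading = 3

With harvest_rate held at 2:
Substituting into the fish_pop equation gives fish_pop = 2*shading + 4.
Solve 2*shading + 4 = 10: shading = (10 - 4) / 2 = 3.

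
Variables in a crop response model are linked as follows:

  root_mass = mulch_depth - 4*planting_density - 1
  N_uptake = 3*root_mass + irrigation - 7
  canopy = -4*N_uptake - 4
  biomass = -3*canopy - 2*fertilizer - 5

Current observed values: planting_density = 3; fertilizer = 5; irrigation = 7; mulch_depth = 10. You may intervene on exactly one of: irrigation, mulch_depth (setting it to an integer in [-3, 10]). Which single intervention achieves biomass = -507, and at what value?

Intervening on irrigation: biomass = 12*irrigation - 195. Reaching -507 requires irrigation = -26, outside [-3, 10].
Intervening on mulch_depth: with other inputs at their observed values, biomass = 36*mulch_depth - 471. Solving for -507 gives mulch_depth = -1, within [-3, 10].

set mulch_depth = -1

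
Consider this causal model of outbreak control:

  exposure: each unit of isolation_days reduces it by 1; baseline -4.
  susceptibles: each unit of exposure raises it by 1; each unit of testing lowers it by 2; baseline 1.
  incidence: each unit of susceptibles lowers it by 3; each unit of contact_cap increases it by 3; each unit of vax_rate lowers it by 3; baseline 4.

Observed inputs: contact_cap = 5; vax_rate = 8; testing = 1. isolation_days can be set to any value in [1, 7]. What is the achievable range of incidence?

13 to 31

Substituting into the susceptibles equation gives susceptibles = -isolation_days - 5.
Substituting into the incidence equation gives incidence = 3*isolation_days + 10.
Linear in isolation_days, so extremes are at the endpoints: isolation_days = 1 gives incidence = 13; isolation_days = 7 gives incidence = 31.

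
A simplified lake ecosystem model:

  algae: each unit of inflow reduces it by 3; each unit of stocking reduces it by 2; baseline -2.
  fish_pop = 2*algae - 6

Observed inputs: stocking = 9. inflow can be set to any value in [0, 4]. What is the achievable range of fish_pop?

-70 to -46

Substituting into the algae equation gives algae = -3*inflow - 20.
So fish_pop = -6*inflow - 46.
Linear in inflow, so extremes are at the endpoints: inflow = 0 gives fish_pop = -46; inflow = 4 gives fish_pop = -70.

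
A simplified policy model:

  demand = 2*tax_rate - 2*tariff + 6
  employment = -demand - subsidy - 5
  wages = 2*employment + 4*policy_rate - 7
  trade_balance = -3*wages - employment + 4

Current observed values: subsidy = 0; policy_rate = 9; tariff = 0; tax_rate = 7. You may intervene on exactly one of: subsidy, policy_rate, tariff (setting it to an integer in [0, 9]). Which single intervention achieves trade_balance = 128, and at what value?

Intervening on subsidy: trade_balance = 7*subsidy + 92. Reaching 128 requires subsidy = 36/7, not an integer.
Intervening on policy_rate: with other inputs at their observed values, trade_balance = -12*policy_rate + 200. Solving for 128 gives policy_rate = 6, within [0, 9].
Intervening on tariff: trade_balance = -14*tariff + 92. Reaching 128 requires tariff = -18/7, not an integer.

set policy_rate = 6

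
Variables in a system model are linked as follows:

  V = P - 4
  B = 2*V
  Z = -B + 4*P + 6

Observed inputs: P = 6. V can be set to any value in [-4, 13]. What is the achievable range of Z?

4 to 38

Intervening on V fixes its value directly, overriding its dependence on P.
Substituting into the Z equation gives Z = -2*V + 30.
Linear in V, so extremes are at the endpoints: V = -4 gives Z = 38; V = 13 gives Z = 4.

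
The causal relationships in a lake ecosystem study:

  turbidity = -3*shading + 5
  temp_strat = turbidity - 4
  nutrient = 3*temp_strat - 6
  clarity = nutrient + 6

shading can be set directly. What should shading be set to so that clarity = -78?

Substituting into the temp_strat equation gives temp_strat = -3*shading + 1.
nutrient becomes -9*shading - 3.
So clarity = -9*shading + 3.
Solve -9*shading + 3 = -78: shading = (-78 - 3) / -9 = 9.

shading = 9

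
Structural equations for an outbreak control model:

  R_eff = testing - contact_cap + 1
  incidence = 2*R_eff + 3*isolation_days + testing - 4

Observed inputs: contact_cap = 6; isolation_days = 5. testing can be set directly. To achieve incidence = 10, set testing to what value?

testing = 3

Substituting into the R_eff equation gives R_eff = testing - 5.
Substituting into the incidence equation gives incidence = 3*testing + 1.
Solve 3*testing + 1 = 10: testing = (10 - 1) / 3 = 3.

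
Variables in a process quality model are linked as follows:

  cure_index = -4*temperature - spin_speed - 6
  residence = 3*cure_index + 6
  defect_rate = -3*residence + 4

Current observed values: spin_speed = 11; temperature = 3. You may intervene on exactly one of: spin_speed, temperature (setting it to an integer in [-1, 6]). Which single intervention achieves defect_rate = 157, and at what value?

set spin_speed = 1

Intervening on spin_speed: with other inputs at their observed values, defect_rate = 9*spin_speed + 148. Solving for 157 gives spin_speed = 1, within [-1, 6].
Intervening on temperature: defect_rate = 36*temperature + 139. Reaching 157 requires temperature = 1/2, not an integer.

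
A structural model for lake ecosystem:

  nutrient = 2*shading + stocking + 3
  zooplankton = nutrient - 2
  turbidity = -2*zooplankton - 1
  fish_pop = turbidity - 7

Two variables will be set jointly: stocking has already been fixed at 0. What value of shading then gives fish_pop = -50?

With stocking held at 0:
Substituting into the nutrient equation gives nutrient = 2*shading + 3.
So zooplankton = 2*shading + 1.
Substituting into the turbidity equation gives turbidity = -4*shading - 3.
So fish_pop = -4*shading - 10.
Solve -4*shading - 10 = -50: shading = (-50 + 10) / -4 = 10.

shading = 10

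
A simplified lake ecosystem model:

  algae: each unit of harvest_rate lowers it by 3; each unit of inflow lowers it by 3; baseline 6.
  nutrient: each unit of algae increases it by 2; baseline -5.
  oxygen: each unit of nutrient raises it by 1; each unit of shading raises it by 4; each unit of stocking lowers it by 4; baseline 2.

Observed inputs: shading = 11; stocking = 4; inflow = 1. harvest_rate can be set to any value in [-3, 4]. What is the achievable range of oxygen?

7 to 49

Substituting into the algae equation gives algae = -3*harvest_rate + 3.
So nutrient = -6*harvest_rate + 1.
This gives oxygen = -6*harvest_rate + 31.
Linear in harvest_rate, so extremes are at the endpoints: harvest_rate = -3 gives oxygen = 49; harvest_rate = 4 gives oxygen = 7.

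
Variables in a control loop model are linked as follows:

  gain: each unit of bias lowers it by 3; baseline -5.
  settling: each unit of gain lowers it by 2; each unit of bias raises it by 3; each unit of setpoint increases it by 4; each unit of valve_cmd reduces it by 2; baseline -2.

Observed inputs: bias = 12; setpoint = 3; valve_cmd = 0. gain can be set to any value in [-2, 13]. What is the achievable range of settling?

Intervening on gain fixes its value directly, overriding its dependence on bias.
Substituting into the settling equation gives settling = -2*gain + 46.
Linear in gain, so extremes are at the endpoints: gain = -2 gives settling = 50; gain = 13 gives settling = 20.

20 to 50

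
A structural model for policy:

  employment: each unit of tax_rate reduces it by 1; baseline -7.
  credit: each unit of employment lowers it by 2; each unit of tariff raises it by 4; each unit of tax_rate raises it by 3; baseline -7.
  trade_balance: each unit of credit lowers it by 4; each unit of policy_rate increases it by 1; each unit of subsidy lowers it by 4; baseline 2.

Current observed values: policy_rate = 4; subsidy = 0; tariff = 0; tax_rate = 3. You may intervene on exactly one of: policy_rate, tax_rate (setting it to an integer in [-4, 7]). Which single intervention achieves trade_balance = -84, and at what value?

Intervening on policy_rate: with other inputs at their observed values, trade_balance = policy_rate - 86. Solving for -84 gives policy_rate = 2, within [-4, 7].
Intervening on tax_rate: trade_balance = -20*tax_rate - 22. Reaching -84 requires tax_rate = 31/10, not an integer.

set policy_rate = 2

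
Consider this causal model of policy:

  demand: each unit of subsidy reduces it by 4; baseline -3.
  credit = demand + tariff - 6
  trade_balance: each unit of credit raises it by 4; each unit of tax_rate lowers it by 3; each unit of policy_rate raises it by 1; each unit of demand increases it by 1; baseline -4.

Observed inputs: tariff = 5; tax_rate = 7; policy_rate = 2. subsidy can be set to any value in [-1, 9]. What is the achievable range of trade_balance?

-222 to -22

Substituting into the credit equation gives credit = -4*subsidy - 4.
trade_balance becomes -20*subsidy - 42.
Linear in subsidy, so extremes are at the endpoints: subsidy = -1 gives trade_balance = -22; subsidy = 9 gives trade_balance = -222.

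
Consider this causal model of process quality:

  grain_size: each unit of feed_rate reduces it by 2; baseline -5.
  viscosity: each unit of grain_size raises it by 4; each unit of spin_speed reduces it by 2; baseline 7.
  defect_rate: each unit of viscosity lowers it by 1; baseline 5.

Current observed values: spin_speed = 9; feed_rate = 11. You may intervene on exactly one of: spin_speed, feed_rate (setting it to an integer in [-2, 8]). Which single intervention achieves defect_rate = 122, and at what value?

Intervening on spin_speed: with other inputs at their observed values, defect_rate = 2*spin_speed + 106. Solving for 122 gives spin_speed = 8, within [-2, 8].
Intervening on feed_rate: defect_rate = 8*feed_rate + 36. Reaching 122 requires feed_rate = 43/4, not an integer.

set spin_speed = 8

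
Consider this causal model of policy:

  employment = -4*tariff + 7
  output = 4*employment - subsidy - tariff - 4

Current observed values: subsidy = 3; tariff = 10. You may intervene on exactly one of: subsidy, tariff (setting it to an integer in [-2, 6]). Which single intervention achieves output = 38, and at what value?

Intervening on subsidy: output = -subsidy - 146. Reaching 38 requires subsidy = -184, outside [-2, 6].
Intervening on tariff: with other inputs at their observed values, output = -17*tariff + 21. Solving for 38 gives tariff = -1, within [-2, 6].

set tariff = -1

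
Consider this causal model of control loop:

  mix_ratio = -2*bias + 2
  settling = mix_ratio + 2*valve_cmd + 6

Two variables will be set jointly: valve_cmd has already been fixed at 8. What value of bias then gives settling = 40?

bias = -8

With valve_cmd held at 8:
Substituting into the settling equation gives settling = -2*bias + 24.
Solve -2*bias + 24 = 40: bias = (40 - 24) / -2 = -8.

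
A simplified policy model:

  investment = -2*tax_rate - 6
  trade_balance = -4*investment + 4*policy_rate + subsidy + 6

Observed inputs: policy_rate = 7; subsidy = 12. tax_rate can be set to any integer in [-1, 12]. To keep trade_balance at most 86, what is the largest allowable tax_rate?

tax_rate = 2

Substituting into the trade_balance equation gives trade_balance = 8*tax_rate + 70.
Require 8*tax_rate + 70 ≤ 86, so tax_rate ≤ 2.
The largest integer in [-1, 12] satisfying this is 2.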